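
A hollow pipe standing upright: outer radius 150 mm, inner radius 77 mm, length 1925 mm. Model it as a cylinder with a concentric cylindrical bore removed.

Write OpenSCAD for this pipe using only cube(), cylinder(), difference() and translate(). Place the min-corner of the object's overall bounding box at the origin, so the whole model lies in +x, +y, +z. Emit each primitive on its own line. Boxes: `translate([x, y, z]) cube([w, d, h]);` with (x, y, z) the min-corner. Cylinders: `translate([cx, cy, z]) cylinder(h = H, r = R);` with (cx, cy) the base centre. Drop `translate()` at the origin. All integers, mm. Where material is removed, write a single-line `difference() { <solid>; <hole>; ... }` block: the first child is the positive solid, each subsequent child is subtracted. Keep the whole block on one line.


difference() { translate([150, 150, 0]) cylinder(h = 1925, r = 150); translate([150, 150, 0]) cylinder(h = 1925, r = 77); }


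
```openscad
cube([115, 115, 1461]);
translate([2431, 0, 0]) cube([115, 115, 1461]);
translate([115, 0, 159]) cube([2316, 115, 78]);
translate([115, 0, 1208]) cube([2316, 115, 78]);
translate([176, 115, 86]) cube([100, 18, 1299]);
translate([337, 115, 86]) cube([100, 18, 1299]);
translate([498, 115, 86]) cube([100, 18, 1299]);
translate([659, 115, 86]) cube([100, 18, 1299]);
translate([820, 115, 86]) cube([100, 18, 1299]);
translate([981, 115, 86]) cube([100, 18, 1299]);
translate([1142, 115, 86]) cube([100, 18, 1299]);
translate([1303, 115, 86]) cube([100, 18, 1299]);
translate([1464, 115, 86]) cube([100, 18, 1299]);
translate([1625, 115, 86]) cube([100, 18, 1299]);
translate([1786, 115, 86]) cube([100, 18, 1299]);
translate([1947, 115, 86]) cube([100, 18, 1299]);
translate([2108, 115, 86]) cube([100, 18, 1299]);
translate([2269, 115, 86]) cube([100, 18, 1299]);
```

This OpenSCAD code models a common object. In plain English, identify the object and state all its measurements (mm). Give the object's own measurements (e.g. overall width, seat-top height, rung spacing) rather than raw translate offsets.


A fence section. Two 115×115 mm posts, 1461 mm tall, stand on the floor with a clear span of 2316 mm between their inner faces. Two horizontal rails of 115×78 mm section span the gap between the posts with their undersides at z = 159 mm and z = 1208 mm, flush with the posts' −y face. 14 pickets, each 100 mm wide, 18 mm thick and 1299 mm tall, are fixed to the +y face of the rails with their bottoms at z = 86 mm, spaced across the span with a 61 mm gap after the −x post and between neighbouring pickets, with 62 mm left before the +x post.


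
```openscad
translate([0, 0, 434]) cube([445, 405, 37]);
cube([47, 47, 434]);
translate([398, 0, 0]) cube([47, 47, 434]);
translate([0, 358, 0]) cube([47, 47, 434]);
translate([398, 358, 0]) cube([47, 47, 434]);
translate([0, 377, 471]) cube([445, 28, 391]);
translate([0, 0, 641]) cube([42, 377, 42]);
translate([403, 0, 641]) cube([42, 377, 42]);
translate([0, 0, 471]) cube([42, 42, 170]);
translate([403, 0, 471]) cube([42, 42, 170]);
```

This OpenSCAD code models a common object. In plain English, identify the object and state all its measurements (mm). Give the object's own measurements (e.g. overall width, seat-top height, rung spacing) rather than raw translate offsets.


A chair. The seat is a 445×405×37 mm slab with its top at z = 471 mm, on four 47×47 mm corner legs (flush with the seat edges, standing on z = 0). A flat backrest 28 mm thick, 391 mm tall, spans the full seat width and rises from the seat top along its +y edge, rear face flush with the rear of the seat. Two armrests of 42×42 mm section run along each side from the seat's front edge to the front of the backrest, top faces 212 mm above the seat top and outer faces flush with the seat's x-edges; a 42×42 mm post under the front of each armrest stands on the seat at the front corner.


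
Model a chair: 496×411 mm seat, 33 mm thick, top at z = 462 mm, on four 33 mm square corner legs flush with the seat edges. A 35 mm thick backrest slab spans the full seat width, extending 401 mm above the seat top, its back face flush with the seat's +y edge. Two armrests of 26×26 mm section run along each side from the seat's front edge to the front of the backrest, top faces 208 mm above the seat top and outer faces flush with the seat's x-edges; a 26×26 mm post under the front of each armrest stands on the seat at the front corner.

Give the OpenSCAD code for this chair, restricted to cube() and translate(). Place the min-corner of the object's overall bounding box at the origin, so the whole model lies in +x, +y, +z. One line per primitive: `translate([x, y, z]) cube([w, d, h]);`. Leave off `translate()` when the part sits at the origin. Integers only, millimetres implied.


// leg_h = 462 - 33 = 429
// arm post h = 208 - 26 = 182
translate([0, 0, 429]) cube([496, 411, 33]);
cube([33, 33, 429]);
translate([463, 0, 0]) cube([33, 33, 429]);
translate([0, 378, 0]) cube([33, 33, 429]);
translate([463, 378, 0]) cube([33, 33, 429]);
translate([0, 376, 462]) cube([496, 35, 401]);
translate([0, 0, 644]) cube([26, 376, 26]);
translate([470, 0, 644]) cube([26, 376, 26]);
translate([0, 0, 462]) cube([26, 26, 182]);
translate([470, 0, 462]) cube([26, 26, 182]);


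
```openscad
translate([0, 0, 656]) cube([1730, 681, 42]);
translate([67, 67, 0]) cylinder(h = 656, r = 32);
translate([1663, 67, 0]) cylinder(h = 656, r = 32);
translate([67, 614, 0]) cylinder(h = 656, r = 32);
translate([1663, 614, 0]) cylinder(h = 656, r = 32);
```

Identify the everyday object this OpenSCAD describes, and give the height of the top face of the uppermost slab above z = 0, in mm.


A table. The table height is 698 mm.

A 1730×681×42 slab sits at z = 656 on four Ø64 mm round legs — a table. The top surface is at 656 + 42 = 698 mm.


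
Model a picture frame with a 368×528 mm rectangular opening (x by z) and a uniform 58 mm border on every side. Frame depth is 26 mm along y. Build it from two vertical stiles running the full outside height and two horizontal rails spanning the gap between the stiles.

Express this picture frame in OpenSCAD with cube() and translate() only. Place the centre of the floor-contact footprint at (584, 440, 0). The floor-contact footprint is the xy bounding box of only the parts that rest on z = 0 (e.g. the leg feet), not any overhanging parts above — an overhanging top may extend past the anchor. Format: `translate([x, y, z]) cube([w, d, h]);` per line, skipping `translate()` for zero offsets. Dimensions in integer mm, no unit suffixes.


translate([342, 427, 0]) cube([58, 26, 644]);
translate([768, 427, 0]) cube([58, 26, 644]);
translate([400, 427, 0]) cube([368, 26, 58]);
translate([400, 427, 586]) cube([368, 26, 58]);


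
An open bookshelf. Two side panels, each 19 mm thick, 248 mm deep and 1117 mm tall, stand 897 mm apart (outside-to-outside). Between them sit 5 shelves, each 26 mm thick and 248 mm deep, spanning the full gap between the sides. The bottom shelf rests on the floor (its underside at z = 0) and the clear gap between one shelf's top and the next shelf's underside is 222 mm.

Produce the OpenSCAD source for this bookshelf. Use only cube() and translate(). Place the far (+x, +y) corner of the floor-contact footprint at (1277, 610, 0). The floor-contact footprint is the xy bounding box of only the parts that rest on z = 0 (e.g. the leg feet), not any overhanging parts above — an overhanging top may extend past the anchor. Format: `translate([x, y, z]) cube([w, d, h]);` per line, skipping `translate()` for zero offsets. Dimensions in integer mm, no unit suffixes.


translate([380, 362, 0]) cube([19, 248, 1117]);
translate([1258, 362, 0]) cube([19, 248, 1117]);
translate([399, 362, 0]) cube([859, 248, 26]);
translate([399, 362, 248]) cube([859, 248, 26]);
translate([399, 362, 496]) cube([859, 248, 26]);
translate([399, 362, 744]) cube([859, 248, 26]);
translate([399, 362, 992]) cube([859, 248, 26]);


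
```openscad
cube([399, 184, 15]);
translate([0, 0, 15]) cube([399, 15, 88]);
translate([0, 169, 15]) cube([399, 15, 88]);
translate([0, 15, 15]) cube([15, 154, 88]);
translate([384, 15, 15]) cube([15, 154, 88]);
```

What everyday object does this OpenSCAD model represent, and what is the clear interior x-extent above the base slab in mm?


An open box. The internal width is 369 mm.

A 399×184 base slab with four walls standing on it — an open box. The base is 399 mm wide and the walls are 15 mm thick, so the internal width is 399 − 2 × 15 = 369 mm.


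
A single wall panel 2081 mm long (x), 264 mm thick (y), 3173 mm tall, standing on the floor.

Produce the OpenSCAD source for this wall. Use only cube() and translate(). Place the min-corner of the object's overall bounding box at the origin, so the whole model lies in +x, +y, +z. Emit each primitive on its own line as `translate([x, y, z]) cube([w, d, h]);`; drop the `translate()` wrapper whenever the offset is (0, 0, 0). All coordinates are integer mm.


cube([2081, 264, 3173]);


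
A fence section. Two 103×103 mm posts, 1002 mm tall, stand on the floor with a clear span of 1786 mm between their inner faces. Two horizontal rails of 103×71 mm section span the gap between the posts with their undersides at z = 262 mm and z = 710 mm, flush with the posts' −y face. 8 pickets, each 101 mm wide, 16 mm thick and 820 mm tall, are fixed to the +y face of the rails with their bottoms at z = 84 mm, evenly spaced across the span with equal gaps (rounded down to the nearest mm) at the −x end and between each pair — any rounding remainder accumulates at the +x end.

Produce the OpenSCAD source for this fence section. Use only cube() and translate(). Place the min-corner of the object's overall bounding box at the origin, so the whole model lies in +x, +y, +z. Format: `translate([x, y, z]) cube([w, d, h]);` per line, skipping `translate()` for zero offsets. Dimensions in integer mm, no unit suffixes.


cube([103, 103, 1002]);
translate([1889, 0, 0]) cube([103, 103, 1002]);
translate([103, 0, 262]) cube([1786, 103, 71]);
translate([103, 0, 710]) cube([1786, 103, 71]);
translate([211, 103, 84]) cube([101, 16, 820]);
translate([420, 103, 84]) cube([101, 16, 820]);
translate([629, 103, 84]) cube([101, 16, 820]);
translate([838, 103, 84]) cube([101, 16, 820]);
translate([1047, 103, 84]) cube([101, 16, 820]);
translate([1256, 103, 84]) cube([101, 16, 820]);
translate([1465, 103, 84]) cube([101, 16, 820]);
translate([1674, 103, 84]) cube([101, 16, 820]);


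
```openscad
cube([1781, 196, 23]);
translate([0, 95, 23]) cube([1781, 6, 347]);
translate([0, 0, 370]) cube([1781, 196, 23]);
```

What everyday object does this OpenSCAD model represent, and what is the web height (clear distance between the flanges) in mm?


An I-beam. The web height is 347 mm.

Two wide flanges with a thin centred web — an I-beam. Overall 393 mm minus two 23 mm flanges gives a web of 393 − 2·23 = 347 mm.


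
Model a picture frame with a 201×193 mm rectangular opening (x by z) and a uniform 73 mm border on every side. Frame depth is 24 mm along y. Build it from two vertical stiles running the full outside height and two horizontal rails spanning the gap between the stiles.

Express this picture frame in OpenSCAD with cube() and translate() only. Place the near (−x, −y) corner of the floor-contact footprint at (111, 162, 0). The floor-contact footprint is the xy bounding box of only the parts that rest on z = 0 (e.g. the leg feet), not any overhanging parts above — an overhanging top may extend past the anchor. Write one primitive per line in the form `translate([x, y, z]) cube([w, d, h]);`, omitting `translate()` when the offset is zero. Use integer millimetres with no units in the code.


translate([111, 162, 0]) cube([73, 24, 339]);
translate([385, 162, 0]) cube([73, 24, 339]);
translate([184, 162, 0]) cube([201, 24, 73]);
translate([184, 162, 266]) cube([201, 24, 73]);


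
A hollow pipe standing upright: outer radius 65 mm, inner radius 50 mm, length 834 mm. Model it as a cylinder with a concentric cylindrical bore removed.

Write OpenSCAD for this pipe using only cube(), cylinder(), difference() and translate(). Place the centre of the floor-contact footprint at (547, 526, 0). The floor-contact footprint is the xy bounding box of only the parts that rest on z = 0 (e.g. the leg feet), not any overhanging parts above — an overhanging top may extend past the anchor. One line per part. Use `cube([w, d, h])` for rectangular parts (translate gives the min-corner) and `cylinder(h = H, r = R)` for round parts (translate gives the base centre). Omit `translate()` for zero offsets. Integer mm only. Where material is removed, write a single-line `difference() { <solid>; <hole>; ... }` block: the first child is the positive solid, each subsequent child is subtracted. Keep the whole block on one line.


difference() { translate([547, 526, 0]) cylinder(h = 834, r = 65); translate([547, 526, 0]) cylinder(h = 834, r = 50); }


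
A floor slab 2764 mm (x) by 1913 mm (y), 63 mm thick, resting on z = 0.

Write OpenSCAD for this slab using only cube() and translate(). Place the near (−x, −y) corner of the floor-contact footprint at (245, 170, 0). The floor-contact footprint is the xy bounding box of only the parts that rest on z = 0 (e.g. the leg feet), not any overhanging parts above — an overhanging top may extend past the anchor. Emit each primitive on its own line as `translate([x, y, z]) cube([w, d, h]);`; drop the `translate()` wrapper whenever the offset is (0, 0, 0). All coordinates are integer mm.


translate([245, 170, 0]) cube([2764, 1913, 63]);


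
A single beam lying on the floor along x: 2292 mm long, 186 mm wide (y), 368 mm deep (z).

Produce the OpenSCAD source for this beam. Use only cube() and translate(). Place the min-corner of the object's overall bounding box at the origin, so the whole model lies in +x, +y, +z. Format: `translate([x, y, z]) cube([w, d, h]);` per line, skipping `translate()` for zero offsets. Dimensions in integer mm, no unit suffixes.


cube([2292, 186, 368]);


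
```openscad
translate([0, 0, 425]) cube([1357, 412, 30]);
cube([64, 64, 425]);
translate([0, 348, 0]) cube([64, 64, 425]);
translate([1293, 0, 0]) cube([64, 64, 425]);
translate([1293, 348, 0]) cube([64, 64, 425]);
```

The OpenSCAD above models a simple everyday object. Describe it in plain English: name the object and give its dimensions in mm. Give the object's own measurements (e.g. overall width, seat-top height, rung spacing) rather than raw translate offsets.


A long wooden bench with a 1357 mm (x) × 412 mm (y) seat, 30 mm thick, its top surface 455 mm above the floor. Four 64 mm square legs at the seat corners, flush with the edges, run from z = 0 to the seat underside.


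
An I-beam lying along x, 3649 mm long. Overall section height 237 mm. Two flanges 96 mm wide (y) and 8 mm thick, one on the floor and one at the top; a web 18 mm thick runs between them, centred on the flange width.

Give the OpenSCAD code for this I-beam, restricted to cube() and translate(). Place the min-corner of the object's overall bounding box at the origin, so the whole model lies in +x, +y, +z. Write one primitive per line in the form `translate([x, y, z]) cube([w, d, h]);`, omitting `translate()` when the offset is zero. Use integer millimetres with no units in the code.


cube([3649, 96, 8]);
translate([0, 39, 8]) cube([3649, 18, 221]);
translate([0, 0, 229]) cube([3649, 96, 8]);


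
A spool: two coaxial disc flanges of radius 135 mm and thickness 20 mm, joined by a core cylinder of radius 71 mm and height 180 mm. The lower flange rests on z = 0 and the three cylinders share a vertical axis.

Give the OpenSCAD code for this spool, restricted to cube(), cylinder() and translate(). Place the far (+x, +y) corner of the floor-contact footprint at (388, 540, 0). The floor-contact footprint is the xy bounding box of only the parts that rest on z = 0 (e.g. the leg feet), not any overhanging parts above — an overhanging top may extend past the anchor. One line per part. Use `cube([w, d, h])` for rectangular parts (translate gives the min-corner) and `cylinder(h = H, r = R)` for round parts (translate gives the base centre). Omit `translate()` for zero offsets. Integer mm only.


translate([253, 405, 0]) cylinder(h = 20, r = 135);
translate([253, 405, 20]) cylinder(h = 180, r = 71);
translate([253, 405, 200]) cylinder(h = 20, r = 135);


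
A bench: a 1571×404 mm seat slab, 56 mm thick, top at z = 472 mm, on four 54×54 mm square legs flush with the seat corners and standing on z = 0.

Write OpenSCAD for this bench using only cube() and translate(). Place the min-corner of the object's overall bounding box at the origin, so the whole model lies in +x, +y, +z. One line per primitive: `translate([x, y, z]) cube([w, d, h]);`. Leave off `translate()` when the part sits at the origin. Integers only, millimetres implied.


translate([0, 0, 416]) cube([1571, 404, 56]);
cube([54, 54, 416]);
translate([0, 350, 0]) cube([54, 54, 416]);
translate([1517, 0, 0]) cube([54, 54, 416]);
translate([1517, 350, 0]) cube([54, 54, 416]);


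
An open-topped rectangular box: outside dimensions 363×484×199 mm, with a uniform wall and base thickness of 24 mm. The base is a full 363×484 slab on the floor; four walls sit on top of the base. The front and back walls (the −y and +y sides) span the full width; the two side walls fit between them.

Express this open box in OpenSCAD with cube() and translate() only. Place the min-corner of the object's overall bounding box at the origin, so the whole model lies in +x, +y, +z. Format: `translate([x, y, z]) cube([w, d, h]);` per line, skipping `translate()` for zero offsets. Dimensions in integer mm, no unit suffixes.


cube([363, 484, 24]);
translate([0, 0, 24]) cube([363, 24, 175]);
translate([0, 460, 24]) cube([363, 24, 175]);
translate([0, 24, 24]) cube([24, 436, 175]);
translate([339, 24, 24]) cube([24, 436, 175]);


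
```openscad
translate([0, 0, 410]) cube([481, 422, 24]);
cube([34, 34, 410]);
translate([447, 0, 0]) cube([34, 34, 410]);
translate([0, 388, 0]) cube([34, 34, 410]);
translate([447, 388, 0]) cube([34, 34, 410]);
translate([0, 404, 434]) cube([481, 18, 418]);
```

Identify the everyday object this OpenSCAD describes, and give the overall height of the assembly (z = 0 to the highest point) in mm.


A chair. The overall height is 852 mm.

A slab on four corner posts with a tall panel at the back — a chair. The seat slab sits at z = 410 with thickness 24, and the 418 mm backrest starts at the seat top, so the overall height is 410 + 24 + 418 = 852 mm.


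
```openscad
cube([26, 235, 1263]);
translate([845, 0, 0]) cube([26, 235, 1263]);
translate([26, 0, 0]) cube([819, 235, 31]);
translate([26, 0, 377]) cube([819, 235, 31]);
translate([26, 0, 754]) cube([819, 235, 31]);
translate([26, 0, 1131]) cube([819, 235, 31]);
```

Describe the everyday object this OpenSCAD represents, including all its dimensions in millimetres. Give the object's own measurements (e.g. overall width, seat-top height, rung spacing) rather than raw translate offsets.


An open bookshelf. Two side panels, each 26 mm thick, 235 mm deep and 1263 mm tall, stand 871 mm apart (outside-to-outside). Between them sit 4 shelves, each 31 mm thick and 235 mm deep, spanning the full gap between the sides. The bottom shelf rests on the floor (its underside at z = 0) and the clear gap between one shelf's top and the next shelf's underside is 346 mm.


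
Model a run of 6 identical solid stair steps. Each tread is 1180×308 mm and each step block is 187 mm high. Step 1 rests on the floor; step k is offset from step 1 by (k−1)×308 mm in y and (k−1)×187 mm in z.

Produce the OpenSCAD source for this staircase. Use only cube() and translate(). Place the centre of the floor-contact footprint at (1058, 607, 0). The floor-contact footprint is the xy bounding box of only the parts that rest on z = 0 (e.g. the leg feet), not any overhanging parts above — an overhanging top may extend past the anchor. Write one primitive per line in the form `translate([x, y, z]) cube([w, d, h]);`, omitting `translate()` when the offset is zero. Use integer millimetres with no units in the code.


translate([468, 453, 0]) cube([1180, 308, 187]);
translate([468, 761, 187]) cube([1180, 308, 187]);
translate([468, 1069, 374]) cube([1180, 308, 187]);
translate([468, 1377, 561]) cube([1180, 308, 187]);
translate([468, 1685, 748]) cube([1180, 308, 187]);
translate([468, 1993, 935]) cube([1180, 308, 187]);


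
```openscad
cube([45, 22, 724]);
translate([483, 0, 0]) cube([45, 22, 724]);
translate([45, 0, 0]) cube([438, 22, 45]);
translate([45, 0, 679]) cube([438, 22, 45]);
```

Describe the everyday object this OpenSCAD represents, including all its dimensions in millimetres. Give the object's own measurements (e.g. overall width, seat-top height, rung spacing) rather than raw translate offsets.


A rectangular picture frame lying in the x–z plane (depth along y). The opening is 438 mm wide (x) by 634 mm tall (z), surrounded by a border 45 mm wide on all four sides. The frame is 22 mm deep and is made of two full-height vertical stiles with two horizontal rails fitted between them.


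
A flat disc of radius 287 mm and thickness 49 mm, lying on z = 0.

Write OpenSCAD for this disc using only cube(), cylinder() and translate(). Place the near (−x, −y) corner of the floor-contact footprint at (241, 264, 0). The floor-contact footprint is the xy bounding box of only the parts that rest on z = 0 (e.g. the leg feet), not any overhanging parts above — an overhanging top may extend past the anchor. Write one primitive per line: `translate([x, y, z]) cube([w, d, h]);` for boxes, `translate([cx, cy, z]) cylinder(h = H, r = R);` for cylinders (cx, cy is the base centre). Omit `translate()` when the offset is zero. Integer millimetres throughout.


translate([528, 551, 0]) cylinder(h = 49, r = 287);


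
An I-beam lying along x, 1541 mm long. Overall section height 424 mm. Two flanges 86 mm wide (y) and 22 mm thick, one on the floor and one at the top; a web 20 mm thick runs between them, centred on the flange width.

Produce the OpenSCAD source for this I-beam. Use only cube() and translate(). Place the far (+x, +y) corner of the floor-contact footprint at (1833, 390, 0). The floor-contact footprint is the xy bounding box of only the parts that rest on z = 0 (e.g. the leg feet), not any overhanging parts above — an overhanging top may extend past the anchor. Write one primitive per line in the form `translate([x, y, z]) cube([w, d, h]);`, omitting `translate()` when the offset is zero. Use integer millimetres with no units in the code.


translate([292, 304, 0]) cube([1541, 86, 22]);
translate([292, 337, 22]) cube([1541, 20, 380]);
translate([292, 304, 402]) cube([1541, 86, 22]);


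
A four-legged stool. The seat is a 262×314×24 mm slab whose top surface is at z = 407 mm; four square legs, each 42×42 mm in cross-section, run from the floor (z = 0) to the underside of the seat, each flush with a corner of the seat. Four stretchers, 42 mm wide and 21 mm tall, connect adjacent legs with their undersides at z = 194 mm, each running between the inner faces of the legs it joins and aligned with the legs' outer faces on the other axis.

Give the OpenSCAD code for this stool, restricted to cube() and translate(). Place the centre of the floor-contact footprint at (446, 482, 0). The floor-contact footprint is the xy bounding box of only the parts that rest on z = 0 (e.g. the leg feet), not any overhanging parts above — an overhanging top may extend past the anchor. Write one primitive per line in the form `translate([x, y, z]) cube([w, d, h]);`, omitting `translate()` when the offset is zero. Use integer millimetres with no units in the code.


translate([315, 325, 383]) cube([262, 314, 24]);
translate([315, 325, 0]) cube([42, 42, 383]);
translate([535, 325, 0]) cube([42, 42, 383]);
translate([315, 597, 0]) cube([42, 42, 383]);
translate([535, 597, 0]) cube([42, 42, 383]);
translate([357, 325, 194]) cube([178, 42, 21]);
translate([357, 597, 194]) cube([178, 42, 21]);
translate([315, 367, 194]) cube([42, 230, 21]);
translate([535, 367, 194]) cube([42, 230, 21]);


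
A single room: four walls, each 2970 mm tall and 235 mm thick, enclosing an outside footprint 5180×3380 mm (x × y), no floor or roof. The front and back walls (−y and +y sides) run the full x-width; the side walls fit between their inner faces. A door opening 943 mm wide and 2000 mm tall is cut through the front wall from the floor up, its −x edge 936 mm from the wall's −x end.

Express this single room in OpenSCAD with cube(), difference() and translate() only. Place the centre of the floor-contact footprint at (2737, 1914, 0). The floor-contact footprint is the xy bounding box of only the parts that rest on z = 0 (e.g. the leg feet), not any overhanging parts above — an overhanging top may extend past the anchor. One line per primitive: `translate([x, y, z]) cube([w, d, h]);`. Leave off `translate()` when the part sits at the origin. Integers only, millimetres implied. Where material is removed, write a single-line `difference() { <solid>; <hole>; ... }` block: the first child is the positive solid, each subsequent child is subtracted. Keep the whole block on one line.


difference() { translate([147, 224, 0]) cube([5180, 235, 2970]); translate([1083, 224, 0]) cube([943, 235, 2000]); }
translate([147, 3369, 0]) cube([5180, 235, 2970]);
translate([147, 459, 0]) cube([235, 2910, 2970]);
translate([5092, 459, 0]) cube([235, 2910, 2970]);


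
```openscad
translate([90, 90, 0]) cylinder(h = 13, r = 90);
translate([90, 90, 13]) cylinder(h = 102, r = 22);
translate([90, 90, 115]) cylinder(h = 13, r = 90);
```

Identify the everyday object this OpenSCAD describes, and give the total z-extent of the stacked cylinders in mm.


A spool. The overall height is 128 mm.

Three coaxial cylinders, large–small–large — a spool. Two 13 mm flanges and a 102 mm core give 13 + 102 + 13 = 128 mm.


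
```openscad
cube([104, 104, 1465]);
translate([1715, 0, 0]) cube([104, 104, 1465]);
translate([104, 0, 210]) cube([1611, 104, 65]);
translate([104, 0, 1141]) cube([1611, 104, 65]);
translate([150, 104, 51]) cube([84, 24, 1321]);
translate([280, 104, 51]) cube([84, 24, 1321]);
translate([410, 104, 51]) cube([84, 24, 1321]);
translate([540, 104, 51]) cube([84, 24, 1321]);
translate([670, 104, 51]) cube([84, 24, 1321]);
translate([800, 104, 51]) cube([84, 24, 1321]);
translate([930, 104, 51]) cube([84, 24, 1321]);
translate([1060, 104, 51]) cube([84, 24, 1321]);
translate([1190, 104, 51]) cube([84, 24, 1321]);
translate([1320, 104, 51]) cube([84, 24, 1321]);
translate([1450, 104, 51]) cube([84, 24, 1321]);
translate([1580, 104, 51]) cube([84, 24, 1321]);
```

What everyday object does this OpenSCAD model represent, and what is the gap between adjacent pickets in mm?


A fence section. The picket gap is 46 mm.

Two posts, two rails, 12 pickets — a fence section. Span 1611 mm holds 12 pickets of 84 mm with 13 equal gaps: ⌊(1611 − 12·84) / 13⌋ = 46 mm.


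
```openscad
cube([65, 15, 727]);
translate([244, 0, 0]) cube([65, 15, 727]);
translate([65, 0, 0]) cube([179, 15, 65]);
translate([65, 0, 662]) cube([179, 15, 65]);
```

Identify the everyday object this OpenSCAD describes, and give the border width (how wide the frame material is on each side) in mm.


A picture frame. The border width is 65 mm.

Four thin pieces enclosing a rectangular opening — a picture frame. The two full-height stiles are 727 mm tall; the top rail sits at z = 662 and is 65 mm tall, so the border above the opening is 727 − 662 = 65 mm, matching the stile x-width.


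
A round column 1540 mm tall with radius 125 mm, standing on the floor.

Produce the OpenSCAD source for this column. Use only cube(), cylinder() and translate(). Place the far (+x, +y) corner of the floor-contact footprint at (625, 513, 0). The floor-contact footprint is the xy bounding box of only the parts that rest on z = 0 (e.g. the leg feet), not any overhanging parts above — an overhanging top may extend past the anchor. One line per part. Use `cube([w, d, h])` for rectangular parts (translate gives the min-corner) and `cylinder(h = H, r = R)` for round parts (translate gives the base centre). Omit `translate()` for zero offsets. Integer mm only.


translate([500, 388, 0]) cylinder(h = 1540, r = 125);


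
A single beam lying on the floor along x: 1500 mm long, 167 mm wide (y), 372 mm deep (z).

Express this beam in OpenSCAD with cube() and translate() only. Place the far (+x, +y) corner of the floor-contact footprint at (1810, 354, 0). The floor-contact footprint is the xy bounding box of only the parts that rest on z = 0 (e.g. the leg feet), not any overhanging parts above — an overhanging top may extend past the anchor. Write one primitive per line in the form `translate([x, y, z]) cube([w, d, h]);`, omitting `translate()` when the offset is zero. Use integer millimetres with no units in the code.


translate([310, 187, 0]) cube([1500, 167, 372]);


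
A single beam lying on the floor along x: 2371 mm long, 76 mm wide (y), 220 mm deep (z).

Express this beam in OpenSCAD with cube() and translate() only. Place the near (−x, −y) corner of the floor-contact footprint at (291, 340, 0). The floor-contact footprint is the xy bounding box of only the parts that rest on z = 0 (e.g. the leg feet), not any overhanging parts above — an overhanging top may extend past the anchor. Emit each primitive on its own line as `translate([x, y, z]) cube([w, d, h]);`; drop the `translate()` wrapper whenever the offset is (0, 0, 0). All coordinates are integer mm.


translate([291, 340, 0]) cube([2371, 76, 220]);


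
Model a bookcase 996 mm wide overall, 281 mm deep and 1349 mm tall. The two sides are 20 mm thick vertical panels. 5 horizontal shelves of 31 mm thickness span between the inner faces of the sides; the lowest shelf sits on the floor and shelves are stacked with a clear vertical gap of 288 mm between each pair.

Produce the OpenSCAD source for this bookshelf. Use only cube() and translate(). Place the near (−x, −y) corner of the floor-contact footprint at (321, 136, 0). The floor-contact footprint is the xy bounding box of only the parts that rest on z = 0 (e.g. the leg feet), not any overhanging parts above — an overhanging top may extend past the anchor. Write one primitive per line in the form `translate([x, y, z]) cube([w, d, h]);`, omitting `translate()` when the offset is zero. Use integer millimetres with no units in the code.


translate([321, 136, 0]) cube([20, 281, 1349]);
translate([1297, 136, 0]) cube([20, 281, 1349]);
translate([341, 136, 0]) cube([956, 281, 31]);
translate([341, 136, 319]) cube([956, 281, 31]);
translate([341, 136, 638]) cube([956, 281, 31]);
translate([341, 136, 957]) cube([956, 281, 31]);
translate([341, 136, 1276]) cube([956, 281, 31]);


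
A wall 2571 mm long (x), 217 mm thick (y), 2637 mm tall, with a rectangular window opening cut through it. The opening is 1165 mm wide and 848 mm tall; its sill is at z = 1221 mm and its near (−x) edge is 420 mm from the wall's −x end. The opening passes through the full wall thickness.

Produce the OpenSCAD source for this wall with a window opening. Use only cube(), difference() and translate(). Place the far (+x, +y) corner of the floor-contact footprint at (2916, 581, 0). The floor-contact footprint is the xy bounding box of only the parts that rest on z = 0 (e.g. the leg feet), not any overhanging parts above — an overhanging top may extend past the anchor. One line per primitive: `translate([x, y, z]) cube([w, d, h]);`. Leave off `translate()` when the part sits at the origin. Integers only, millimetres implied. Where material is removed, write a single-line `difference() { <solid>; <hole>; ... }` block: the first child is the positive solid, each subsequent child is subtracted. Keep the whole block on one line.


difference() { translate([345, 364, 0]) cube([2571, 217, 2637]); translate([765, 364, 1221]) cube([1165, 217, 848]); }


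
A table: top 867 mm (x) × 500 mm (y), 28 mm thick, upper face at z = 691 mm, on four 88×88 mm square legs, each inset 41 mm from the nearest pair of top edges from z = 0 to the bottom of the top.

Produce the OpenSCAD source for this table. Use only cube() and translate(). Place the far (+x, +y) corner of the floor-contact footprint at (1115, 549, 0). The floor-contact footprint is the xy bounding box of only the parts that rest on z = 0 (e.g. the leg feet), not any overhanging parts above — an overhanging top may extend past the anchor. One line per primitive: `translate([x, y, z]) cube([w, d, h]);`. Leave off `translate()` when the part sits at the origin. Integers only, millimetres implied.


translate([289, 90, 663]) cube([867, 500, 28]);
translate([330, 131, 0]) cube([88, 88, 663]);
translate([1027, 131, 0]) cube([88, 88, 663]);
translate([330, 461, 0]) cube([88, 88, 663]);
translate([1027, 461, 0]) cube([88, 88, 663]);


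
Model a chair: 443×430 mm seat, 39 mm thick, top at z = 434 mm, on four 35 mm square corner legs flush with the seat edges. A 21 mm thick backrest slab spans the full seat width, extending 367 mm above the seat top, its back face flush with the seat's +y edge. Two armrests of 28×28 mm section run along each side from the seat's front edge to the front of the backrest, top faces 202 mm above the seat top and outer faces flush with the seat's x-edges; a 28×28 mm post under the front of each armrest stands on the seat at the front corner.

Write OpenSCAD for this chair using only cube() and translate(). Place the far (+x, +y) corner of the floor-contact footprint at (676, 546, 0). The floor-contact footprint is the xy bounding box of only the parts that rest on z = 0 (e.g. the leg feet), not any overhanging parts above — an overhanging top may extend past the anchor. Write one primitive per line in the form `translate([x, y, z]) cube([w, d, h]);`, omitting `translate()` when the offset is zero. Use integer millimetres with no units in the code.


// leg_h = 434 - 39 = 395
// arm post h = 202 - 28 = 174
translate([233, 116, 395]) cube([443, 430, 39]);
translate([233, 116, 0]) cube([35, 35, 395]);
translate([641, 116, 0]) cube([35, 35, 395]);
translate([233, 511, 0]) cube([35, 35, 395]);
translate([641, 511, 0]) cube([35, 35, 395]);
translate([233, 525, 434]) cube([443, 21, 367]);
translate([233, 116, 608]) cube([28, 409, 28]);
translate([648, 116, 608]) cube([28, 409, 28]);
translate([233, 116, 434]) cube([28, 28, 174]);
translate([648, 116, 434]) cube([28, 28, 174]);


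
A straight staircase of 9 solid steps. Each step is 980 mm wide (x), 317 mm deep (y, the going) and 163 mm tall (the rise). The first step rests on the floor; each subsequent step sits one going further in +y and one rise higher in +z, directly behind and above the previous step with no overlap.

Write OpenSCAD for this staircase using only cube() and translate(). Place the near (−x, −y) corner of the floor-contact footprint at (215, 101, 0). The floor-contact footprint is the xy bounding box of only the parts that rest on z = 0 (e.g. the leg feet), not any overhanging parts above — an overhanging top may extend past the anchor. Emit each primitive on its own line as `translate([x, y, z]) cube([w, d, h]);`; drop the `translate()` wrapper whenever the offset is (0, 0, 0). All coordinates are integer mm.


translate([215, 101, 0]) cube([980, 317, 163]);
translate([215, 418, 163]) cube([980, 317, 163]);
translate([215, 735, 326]) cube([980, 317, 163]);
translate([215, 1052, 489]) cube([980, 317, 163]);
translate([215, 1369, 652]) cube([980, 317, 163]);
translate([215, 1686, 815]) cube([980, 317, 163]);
translate([215, 2003, 978]) cube([980, 317, 163]);
translate([215, 2320, 1141]) cube([980, 317, 163]);
translate([215, 2637, 1304]) cube([980, 317, 163]);


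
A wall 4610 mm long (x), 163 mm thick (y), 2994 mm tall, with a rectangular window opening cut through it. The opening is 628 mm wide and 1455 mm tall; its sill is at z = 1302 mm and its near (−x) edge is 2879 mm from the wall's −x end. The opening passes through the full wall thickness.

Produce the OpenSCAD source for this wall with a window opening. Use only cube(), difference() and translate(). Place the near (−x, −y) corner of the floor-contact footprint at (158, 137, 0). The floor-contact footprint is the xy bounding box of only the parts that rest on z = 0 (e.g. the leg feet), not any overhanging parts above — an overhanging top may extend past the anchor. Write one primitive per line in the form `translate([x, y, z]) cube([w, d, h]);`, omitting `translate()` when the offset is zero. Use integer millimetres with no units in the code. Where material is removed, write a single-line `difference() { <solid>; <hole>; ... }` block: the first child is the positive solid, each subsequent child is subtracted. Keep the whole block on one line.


difference() { translate([158, 137, 0]) cube([4610, 163, 2994]); translate([3037, 137, 1302]) cube([628, 163, 1455]); }


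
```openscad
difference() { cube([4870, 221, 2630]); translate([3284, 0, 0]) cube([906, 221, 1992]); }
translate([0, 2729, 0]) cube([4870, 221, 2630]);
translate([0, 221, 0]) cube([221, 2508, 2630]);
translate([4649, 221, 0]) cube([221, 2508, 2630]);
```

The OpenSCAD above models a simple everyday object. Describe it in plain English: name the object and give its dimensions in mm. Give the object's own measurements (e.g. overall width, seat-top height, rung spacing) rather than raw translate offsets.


A single room: four walls, each 2630 mm tall and 221 mm thick, enclosing an outside footprint 4870×2950 mm (x × y), no floor or roof. The front and back walls (−y and +y sides) run the full x-width; the side walls fit between their inner faces. A door opening 906 mm wide and 1992 mm tall is cut through the front wall from the floor up, its −x edge 3284 mm from the wall's −x end.


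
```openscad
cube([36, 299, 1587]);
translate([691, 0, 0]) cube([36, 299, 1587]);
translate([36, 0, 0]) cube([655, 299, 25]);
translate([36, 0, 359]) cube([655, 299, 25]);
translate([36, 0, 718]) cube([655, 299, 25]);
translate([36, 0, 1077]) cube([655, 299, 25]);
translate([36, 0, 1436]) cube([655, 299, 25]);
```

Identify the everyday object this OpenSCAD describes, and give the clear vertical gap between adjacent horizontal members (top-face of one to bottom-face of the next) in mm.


A bookshelf. The clear shelf gap is 334 mm.

Two tall side panels with 5 horizontal boards between them — a bookshelf. The first two shelf undersides are at z = 0 and z = 359; with shelf thickness 25, the clear gap is 359 − 0 − 25 = 334 mm.


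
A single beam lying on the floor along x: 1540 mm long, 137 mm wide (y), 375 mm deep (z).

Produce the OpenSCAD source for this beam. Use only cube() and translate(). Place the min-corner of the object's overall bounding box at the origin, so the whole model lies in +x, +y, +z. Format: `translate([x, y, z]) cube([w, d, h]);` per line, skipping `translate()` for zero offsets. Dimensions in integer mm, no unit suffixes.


cube([1540, 137, 375]);


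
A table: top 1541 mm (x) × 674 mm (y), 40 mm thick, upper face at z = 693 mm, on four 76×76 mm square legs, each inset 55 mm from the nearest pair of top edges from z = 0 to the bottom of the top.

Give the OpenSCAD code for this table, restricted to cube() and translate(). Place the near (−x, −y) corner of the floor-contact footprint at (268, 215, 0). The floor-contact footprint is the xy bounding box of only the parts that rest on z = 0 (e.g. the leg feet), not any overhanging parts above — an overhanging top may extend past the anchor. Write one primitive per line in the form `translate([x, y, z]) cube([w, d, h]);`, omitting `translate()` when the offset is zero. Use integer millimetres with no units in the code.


translate([213, 160, 653]) cube([1541, 674, 40]);
translate([268, 215, 0]) cube([76, 76, 653]);
translate([1623, 215, 0]) cube([76, 76, 653]);
translate([268, 703, 0]) cube([76, 76, 653]);
translate([1623, 703, 0]) cube([76, 76, 653]);
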